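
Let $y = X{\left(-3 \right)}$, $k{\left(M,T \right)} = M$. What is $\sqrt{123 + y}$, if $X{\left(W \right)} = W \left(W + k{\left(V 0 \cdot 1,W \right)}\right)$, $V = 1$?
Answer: $2 \sqrt{33} \approx 11.489$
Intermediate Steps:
$X{\left(W \right)} = W^{2}$ ($X{\left(W \right)} = W \left(W + 1 \cdot 0 \cdot 1\right) = W \left(W + 0 \cdot 1\right) = W \left(W + 0\right) = W W = W^{2}$)
$y = 9$ ($y = \left(-3\right)^{2} = 9$)
$\sqrt{123 + y} = \sqrt{123 + 9} = \sqrt{132} = 2 \sqrt{33}$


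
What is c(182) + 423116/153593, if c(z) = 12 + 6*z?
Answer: 169989788/153593 ≈ 1106.8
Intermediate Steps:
c(182) + 423116/153593 = (12 + 6*182) + 423116/153593 = (12 + 1092) + 423116*(1/153593) = 1104 + 423116/153593 = 169989788/153593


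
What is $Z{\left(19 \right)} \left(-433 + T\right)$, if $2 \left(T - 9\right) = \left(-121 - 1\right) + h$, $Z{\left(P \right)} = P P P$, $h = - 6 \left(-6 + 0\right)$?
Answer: $-3203153$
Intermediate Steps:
$h = 36$ ($h = \left(-6\right) \left(-6\right) = 36$)
$Z{\left(P \right)} = P^{3}$ ($Z{\left(P \right)} = P P^{2} = P^{3}$)
$T = -34$ ($T = 9 + \frac{\left(-121 - 1\right) + 36}{2} = 9 + \frac{-122 + 36}{2} = 9 + \frac{1}{2} \left(-86\right) = 9 - 43 = -34$)
$Z{\left(19 \right)} \left(-433 + T\right) = 19^{3} \left(-433 - 34\right) = 6859 \left(-467\right) = -3203153$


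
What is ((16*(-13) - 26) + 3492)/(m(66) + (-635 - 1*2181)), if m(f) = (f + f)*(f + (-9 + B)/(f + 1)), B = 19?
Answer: 109143/198176 ≈ 0.55074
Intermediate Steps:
m(f) = 2*f*(f + 10/(1 + f)) (m(f) = (f + f)*(f + (-9 + 19)/(f + 1)) = (2*f)*(f + 10/(1 + f)) = 2*f*(f + 10/(1 + f)))
((16*(-13) - 26) + 3492)/(m(66) + (-635 - 1*2181)) = ((16*(-13) - 26) + 3492)/(2*66*(10 + 66 + 66²)/(1 + 66) + (-635 - 1*2181)) = ((-208 - 26) + 3492)/(2*66*(10 + 66 + 4356)/67 + (-635 - 2181)) = (-234 + 3492)/(2*66*(1/67)*4432 - 2816) = 3258/(585024/67 - 2816) = 3258/(396352/67) = 3258*(67/396352) = 109143/198176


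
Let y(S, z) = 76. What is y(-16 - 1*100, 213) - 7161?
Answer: -7085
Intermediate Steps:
y(-16 - 1*100, 213) - 7161 = 76 - 7161 = -7085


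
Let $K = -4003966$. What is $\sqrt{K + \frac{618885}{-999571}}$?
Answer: $\frac{i \sqrt{4000531952685404941}}{999571} \approx 2001.0 i$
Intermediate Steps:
$\sqrt{K + \frac{618885}{-999571}} = \sqrt{-4003966 + \frac{618885}{-999571}} = \sqrt{-4003966 + 618885 \left(- \frac{1}{999571}\right)} = \sqrt{-4003966 - \frac{618885}{999571}} = \sqrt{- \frac{4002248917471}{999571}} = \frac{i \sqrt{4000531952685404941}}{999571}$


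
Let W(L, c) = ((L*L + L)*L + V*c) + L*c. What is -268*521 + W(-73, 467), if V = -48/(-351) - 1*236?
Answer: -78103951/117 ≈ -6.6756e+5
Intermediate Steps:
V = -27596/117 (V = -48*(-1/351) - 236 = 16/117 - 236 = -27596/117 ≈ -235.86)
W(L, c) = -27596*c/117 + L*c + L*(L + L²) (W(L, c) = ((L*L + L)*L - 27596*c/117) + L*c = ((L² + L)*L - 27596*c/117) + L*c = ((L + L²)*L - 27596*c/117) + L*c = (L*(L + L²) - 27596*c/117) + L*c = (-27596*c/117 + L*(L + L²)) + L*c = -27596*c/117 + L*c + L*(L + L²))
-268*521 + W(-73, 467) = -268*521 + ((-73)² + (-73)³ - 27596/117*467 - 73*467) = -139628 + (5329 - 389017 - 12887332/117 - 34091) = -139628 - 61767475/117 = -78103951/117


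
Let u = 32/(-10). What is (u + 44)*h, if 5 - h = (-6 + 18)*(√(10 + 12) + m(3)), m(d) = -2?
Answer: 5916/5 - 2448*√22/5 ≈ -1113.2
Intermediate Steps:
u = -16/5 (u = 32*(-⅒) = -16/5 ≈ -3.2000)
h = 29 - 12*√22 (h = 5 - (-6 + 18)*(√(10 + 12) - 2) = 5 - 12*(√22 - 2) = 5 - 12*(-2 + √22) = 5 - (-24 + 12*√22) = 5 + (24 - 12*√22) = 29 - 12*√22 ≈ -27.285)
(u + 44)*h = (-16/5 + 44)*(29 - 12*√22) = 204*(29 - 12*√22)/5 = 5916/5 - 2448*√22/5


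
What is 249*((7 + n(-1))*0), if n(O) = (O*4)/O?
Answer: 0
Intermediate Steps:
n(O) = 4 (n(O) = (4*O)/O = 4)
249*((7 + n(-1))*0) = 249*((7 + 4)*0) = 249*(11*0) = 249*0 = 0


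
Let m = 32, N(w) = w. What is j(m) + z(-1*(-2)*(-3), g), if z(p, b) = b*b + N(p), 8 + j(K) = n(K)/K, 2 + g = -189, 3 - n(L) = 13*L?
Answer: 1166531/32 ≈ 36454.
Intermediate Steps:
n(L) = 3 - 13*L
g = -191 (g = -2 - 189 = -191)
j(K) = -8 + (3 - 13*K)/K
z(p, b) = p + b**2 (z(p, b) = b*b + p = b**2 + p = p + b**2)
j(m) + z(-1*(-2)*(-3), g) = (-21 + 3/32) + (-1*(-2)*(-3) + (-191)**2) = (-21 + 3*(1/32)) + (2*(-3) + 36481) = (-21 + 3/32) + (-6 + 36481) = -669/32 + 36475 = 1166531/32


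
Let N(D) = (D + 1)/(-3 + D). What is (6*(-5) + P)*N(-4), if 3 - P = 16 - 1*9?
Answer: -102/7 ≈ -14.571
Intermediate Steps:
P = -4 (P = 3 - (16 - 1*9) = 3 - (16 - 9) = 3 - 1*7 = 3 - 7 = -4)
N(D) = (1 + D)/(-3 + D)
(6*(-5) + P)*N(-4) = (6*(-5) - 4)*((1 - 4)/(-3 - 4)) = (-30 - 4)*(-3/(-7)) = -(-34)*(-3)/7 = -34*3/7 = -102/7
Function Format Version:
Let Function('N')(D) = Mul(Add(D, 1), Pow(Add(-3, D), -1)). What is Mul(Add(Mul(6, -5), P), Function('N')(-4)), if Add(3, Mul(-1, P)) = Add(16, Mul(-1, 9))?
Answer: Rational(-102, 7) ≈ -14.571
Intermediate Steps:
P = -4 (P = Add(3, Mul(-1, Add(16, Mul(-1, 9)))) = Add(3, Mul(-1, Add(16, -9))) = Add(3, Mul(-1, 7)) = Add(3, -7) = -4)
Function('N')(D) = Mul(Pow(Add(-3, D), -1), Add(1, D)) (Function('N')(D) = Mul(Add(1, D), Pow(Add(-3, D), -1)) = Mul(Pow(Add(-3, D), -1), Add(1, D)))
Mul(Add(Mul(6, -5), P), Function('N')(-4)) = Mul(Add(Mul(6, -5), -4), Mul(Pow(Add(-3, -4), -1), Add(1, -4))) = Mul(Add(-30, -4), Mul(Pow(-7, -1), -3)) = Mul(-34, Mul(Rational(-1, 7), -3)) = Mul(-34, Rational(3, 7)) = Rational(-102, 7)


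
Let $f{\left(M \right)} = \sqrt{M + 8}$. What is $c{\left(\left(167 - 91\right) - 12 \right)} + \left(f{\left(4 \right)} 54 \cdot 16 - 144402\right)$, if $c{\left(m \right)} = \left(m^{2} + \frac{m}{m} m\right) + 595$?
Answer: $-139647 + 1728 \sqrt{3} \approx -1.3665 \cdot 10^{5}$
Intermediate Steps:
$f{\left(M \right)} = \sqrt{8 + M}$
$c{\left(m \right)} = 595 + m + m^{2}$ ($c{\left(m \right)} = \left(m^{2} + 1 m\right) + 595 = \left(m^{2} + m\right) + 595 = \left(m + m^{2}\right) + 595 = 595 + m + m^{2}$)
$c{\left(\left(167 - 91\right) - 12 \right)} + \left(f{\left(4 \right)} 54 \cdot 16 - 144402\right) = \left(595 + \left(\left(167 - 91\right) - 12\right) + \left(\left(167 - 91\right) - 12\right)^{2}\right) - \left(144402 - \sqrt{8 + 4} \cdot 54 \cdot 16\right) = \left(595 + \left(76 - 12\right) + \left(76 - 12\right)^{2}\right) - \left(144402 - \sqrt{12} \cdot 54 \cdot 16\right) = \left(595 + 64 + 64^{2}\right) - \left(144402 - 2 \sqrt{3} \cdot 54 \cdot 16\right) = \left(595 + 64 + 4096\right) - \left(144402 - 108 \sqrt{3} \cdot 16\right) = 4755 - \left(144402 - 1728 \sqrt{3}\right) = -139647 + 1728 \sqrt{3}$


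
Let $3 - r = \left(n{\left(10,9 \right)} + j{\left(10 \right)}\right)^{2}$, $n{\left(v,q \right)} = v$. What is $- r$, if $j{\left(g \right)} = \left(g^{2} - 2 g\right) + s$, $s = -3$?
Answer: $7566$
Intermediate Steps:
$j{\left(g \right)} = -3 + g^{2} - 2 g$ ($j{\left(g \right)} = \left(g^{2} - 2 g\right) - 3 = -3 + g^{2} - 2 g$)
$r = -7566$ ($r = 3 - \left(10 - \left(23 - 100\right)\right)^{2} = 3 - \left(10 - -77\right)^{2} = 3 - \left(10 + 77\right)^{2} = 3 - 87^{2} = 3 - 7569 = -7566$)
$- r = \left(-1\right) \left(-7566\right) = 7566$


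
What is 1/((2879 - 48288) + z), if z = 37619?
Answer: -1/7790 ≈ -0.00012837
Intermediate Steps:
1/((2879 - 48288) + z) = 1/((2879 - 48288) + 37619) = 1/(-45409 + 37619) = 1/(-7790) = -1/7790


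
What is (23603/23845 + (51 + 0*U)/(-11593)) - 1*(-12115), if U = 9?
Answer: 3349283468259/276435085 ≈ 12116.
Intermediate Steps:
(23603/23845 + (51 + 0*U)/(-11593)) - 1*(-12115) = (23603/23845 + (51 + 0*9)/(-11593)) - 1*(-12115) = (23603*(1/23845) + (51 + 0)*(-1/11593)) + 12115 = (23603/23845 + 51*(-1/11593)) + 12115 = (23603/23845 - 51/11593) + 12115 = 272413484/276435085 + 12115 = 3349283468259/276435085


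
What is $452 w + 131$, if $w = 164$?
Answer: $74259$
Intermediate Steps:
$452 w + 131 = 452 \cdot 164 + 131 = 74128 + 131 = 74259$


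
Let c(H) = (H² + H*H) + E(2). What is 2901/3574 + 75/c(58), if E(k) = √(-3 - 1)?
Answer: 33280017897/40445160278 - 75*I/22632994 ≈ 0.82284 - 3.3137e-6*I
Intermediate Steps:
E(k) = 2*I (E(k) = √(-4) = 2*I)
c(H) = 2*I + 2*H² (c(H) = (H² + H*H) + 2*I = (H² + H²) + 2*I = 2*H² + 2*I = 2*I + 2*H²)
2901/3574 + 75/c(58) = 2901/3574 + 75/(2*I + 2*58²) = 2901*(1/3574) + 75/(2*I + 2*3364) = 2901/3574 + 75/(2*I + 6728) = 2901/3574 + 75/(6728 + 2*I) = 2901/3574 + 75*((6728 - 2*I)/45265988) = 2901/3574 + 75*(6728 - 2*I)/45265988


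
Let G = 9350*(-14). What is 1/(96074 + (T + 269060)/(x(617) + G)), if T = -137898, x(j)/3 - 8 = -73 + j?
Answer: 64622/6208428447 ≈ 1.0409e-5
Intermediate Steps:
x(j) = -195 + 3*j (x(j) = 24 + 3*(-73 + j) = 24 + (-219 + 3*j) = -195 + 3*j)
G = -130900
1/(96074 + (T + 269060)/(x(617) + G)) = 1/(96074 + (-137898 + 269060)/((-195 + 3*617) - 130900)) = 1/(96074 + 131162/((-195 + 1851) - 130900)) = 1/(96074 + 131162/(1656 - 130900)) = 1/(96074 + 131162/(-129244)) = 1/(96074 + 131162*(-1/129244)) = 1/(96074 - 65581/64622) = 1/(6208428447/64622) = 64622/6208428447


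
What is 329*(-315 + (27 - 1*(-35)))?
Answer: -83237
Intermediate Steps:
329*(-315 + (27 - 1*(-35))) = 329*(-315 + (27 + 35)) = 329*(-315 + 62) = 329*(-253) = -83237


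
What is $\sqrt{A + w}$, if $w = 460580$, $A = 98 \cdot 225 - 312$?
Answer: $\sqrt{482318} \approx 694.49$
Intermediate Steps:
$A = 21738$ ($A = 22050 - 312 = 21738$)
$\sqrt{A + w} = \sqrt{21738 + 460580} = \sqrt{482318}$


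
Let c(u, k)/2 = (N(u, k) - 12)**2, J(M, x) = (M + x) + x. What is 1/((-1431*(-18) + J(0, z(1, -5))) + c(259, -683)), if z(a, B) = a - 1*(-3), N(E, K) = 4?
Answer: 1/25894 ≈ 3.8619e-5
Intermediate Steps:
z(a, B) = 3 + a (z(a, B) = a + 3 = 3 + a)
J(M, x) = M + 2*x
c(u, k) = 128 (c(u, k) = 2*(4 - 12)**2 = 2*(-8)**2 = 2*64 = 128)
1/((-1431*(-18) + J(0, z(1, -5))) + c(259, -683)) = 1/((-1431*(-18) + (0 + 2*(3 + 1))) + 128) = 1/((-477*(-54) + (0 + 2*4)) + 128) = 1/((25758 + (0 + 8)) + 128) = 1/((25758 + 8) + 128) = 1/(25766 + 128) = 1/25894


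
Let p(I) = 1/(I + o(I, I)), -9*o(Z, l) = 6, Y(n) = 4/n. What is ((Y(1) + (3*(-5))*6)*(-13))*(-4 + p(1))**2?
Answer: 1118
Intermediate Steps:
o(Z, l) = -2/3 (o(Z, l) = -1/9*6 = -2/3)
p(I) = 1/(-2/3 + I) (p(I) = 1/(I - 2/3) = 1/(-2/3 + I))
((Y(1) + (3*(-5))*6)*(-13))*(-4 + p(1))**2 = ((4/1 + (3*(-5))*6)*(-13))*(-4 + 3/(-2 + 3*1))**2 = ((4*1 - 15*6)*(-13))*(-4 + 3/(-2 + 3))**2 = ((4 - 90)*(-13))*(-4 + 3/1)**2 = (-86*(-13))*(-4 + 3*1)**2 = 1118*(-4 + 3)**2 = 1118*(-1)**2 = 1118*1 = 1118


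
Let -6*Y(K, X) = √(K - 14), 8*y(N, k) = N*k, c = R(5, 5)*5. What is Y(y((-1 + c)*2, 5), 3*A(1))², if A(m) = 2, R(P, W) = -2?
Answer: -37/48 ≈ -0.77083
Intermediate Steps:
c = -10 (c = -2*5 = -10)
y(N, k) = N*k/8 (y(N, k) = (N*k)/8 = N*k/8)
Y(K, X) = -√(-14 + K)/6 (Y(K, X) = -√(K - 14)/6 = -√(-14 + K)/6)
Y(y((-1 + c)*2, 5), 3*A(1))² = (-√(-14 + (⅛)*((-1 - 10)*2)*5)/6)² = (-√(-14 + (⅛)*(-11*2)*5)/6)² = (-√(-14 + (⅛)*(-22)*5)/6)² = (-√(-14 - 55/4)/6)² = (-I*√111/12)² = -37/48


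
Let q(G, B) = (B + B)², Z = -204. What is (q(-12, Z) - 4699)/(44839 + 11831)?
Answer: 32353/11334 ≈ 2.8545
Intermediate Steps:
q(G, B) = 4*B² (q(G, B) = (2*B)² = 4*B²)
(q(-12, Z) - 4699)/(44839 + 11831) = (4*(-204)² - 4699)/(44839 + 11831) = (4*41616 - 4699)/56670 = (166464 - 4699)*(1/56670) = 161765*(1/56670) = 32353/11334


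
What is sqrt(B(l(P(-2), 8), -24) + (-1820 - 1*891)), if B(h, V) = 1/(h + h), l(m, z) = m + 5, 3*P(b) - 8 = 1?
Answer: 5*I*sqrt(1735)/4 ≈ 52.067*I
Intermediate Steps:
P(b) = 3 (P(b) = 8/3 + (1/3)*1 = 8/3 + 1/3 = 3)
l(m, z) = 5 + m
B(h, V) = 1/(2*h)
sqrt(B(l(P(-2), 8), -24) + (-1820 - 1*891)) = sqrt(1/(2*(5 + 3)) + (-1820 - 1*891)) = sqrt((1/2)/8 + (-1820 - 891)) = sqrt((1/2)*(1/8) - 2711) = sqrt(1/16 - 2711) = sqrt(-43375/16) = 5*I*sqrt(1735)/4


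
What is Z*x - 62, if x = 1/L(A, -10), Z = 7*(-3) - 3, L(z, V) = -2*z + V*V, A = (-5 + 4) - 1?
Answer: -809/13 ≈ -62.231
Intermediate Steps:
A = -2 (A = -1 - 1 = -2)
L(z, V) = V² - 2*z (L(z, V) = -2*z + V² = V² - 2*z)
Z = -24 (Z = -21 - 3 = -24)
x = 1/104 (x = 1/((-10)² - 2*(-2)) = 1/(100 + 4) = 1/104 ≈ 0.0096154)
Z*x - 62 = -24*1/104 - 62 = -3/13 - 62 = -809/13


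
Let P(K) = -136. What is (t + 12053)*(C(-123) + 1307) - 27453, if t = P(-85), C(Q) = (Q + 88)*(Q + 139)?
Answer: 8874546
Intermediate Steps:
C(Q) = (88 + Q)*(139 + Q)
t = -136
(t + 12053)*(C(-123) + 1307) - 27453 = (-136 + 12053)*((12232 + (-123)² + 227*(-123)) + 1307) - 27453 = 11917*((12232 + 15129 - 27921) + 1307) - 27453 = 11917*(-560 + 1307) - 27453 = 11917*747 - 27453 = 8901999 - 27453 = 8874546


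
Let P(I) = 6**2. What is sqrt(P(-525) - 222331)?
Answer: I*sqrt(222295) ≈ 471.48*I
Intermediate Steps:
P(I) = 36
sqrt(P(-525) - 222331) = sqrt(36 - 222331) = sqrt(-222295) = I*sqrt(222295)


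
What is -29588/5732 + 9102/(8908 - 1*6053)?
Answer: -8075269/4091215 ≈ -1.9738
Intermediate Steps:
-29588/5732 + 9102/(8908 - 1*6053) = -29588*1/5732 + 9102/(8908 - 6053) = -7397/1433 + 9102/2855 = -8075269/4091215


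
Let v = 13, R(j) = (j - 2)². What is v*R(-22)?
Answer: 7488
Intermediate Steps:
R(j) = (-2 + j)²
v*R(-22) = 13*(-2 - 22)² = 13*(-24)² = 13*576 = 7488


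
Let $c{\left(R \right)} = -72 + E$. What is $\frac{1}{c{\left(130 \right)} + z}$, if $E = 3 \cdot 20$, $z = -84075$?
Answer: $- \frac{1}{84087} \approx -1.1892 \cdot 10^{-5}$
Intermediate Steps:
$E = 60$
$c{\left(R \right)} = -12$ ($c{\left(R \right)} = -72 + 60 = -12$)
$\frac{1}{c{\left(130 \right)} + z} = \frac{1}{-12 - 84075} = \frac{1}{-84087} = - \frac{1}{84087}$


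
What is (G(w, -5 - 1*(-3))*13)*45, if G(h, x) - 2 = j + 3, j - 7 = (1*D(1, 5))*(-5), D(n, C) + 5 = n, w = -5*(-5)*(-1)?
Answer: 18720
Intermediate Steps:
w = -25 (w = 25*(-1) = -25)
D(n, C) = -5 + n
j = 27 (j = 7 + (1*(-5 + 1))*(-5) = 7 + (1*(-4))*(-5) = 7 - 4*(-5) = 7 + 20 = 27)
G(h, x) = 32 (G(h, x) = 2 + (27 + 3) = 2 + 30 = 32)
(G(w, -5 - 1*(-3))*13)*45 = (32*13)*45 = 416*45 = 18720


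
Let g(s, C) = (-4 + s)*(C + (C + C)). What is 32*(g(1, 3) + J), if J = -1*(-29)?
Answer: 64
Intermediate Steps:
g(s, C) = 3*C*(-4 + s) (g(s, C) = (-4 + s)*(C + 2*C) = (-4 + s)*(3*C) = 3*C*(-4 + s))
J = 29
32*(g(1, 3) + J) = 32*(3*3*(-4 + 1) + 29) = 32*(3*3*(-3) + 29) = 32*(-27 + 29) = 32*2 = 64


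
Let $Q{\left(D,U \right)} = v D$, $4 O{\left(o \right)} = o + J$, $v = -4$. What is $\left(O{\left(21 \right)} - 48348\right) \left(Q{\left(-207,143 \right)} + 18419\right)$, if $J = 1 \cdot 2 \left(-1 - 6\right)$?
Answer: $- \frac{3722081095}{4} \approx -9.3052 \cdot 10^{8}$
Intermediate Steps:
$J = -14$ ($J = 2 \left(-1 - 6\right) = 2 \left(-7\right) = -14$)
$O{\left(o \right)} = - \frac{7}{2} + \frac{o}{4}$ ($O{\left(o \right)} = \frac{o - 14}{4} = \frac{-14 + o}{4} = - \frac{7}{2} + \frac{o}{4}$)
$Q{\left(D,U \right)} = - 4 D$
$\left(O{\left(21 \right)} - 48348\right) \left(Q{\left(-207,143 \right)} + 18419\right) = \left(\left(- \frac{7}{2} + \frac{1}{4} \cdot 21\right) - 48348\right) \left(\left(-4\right) \left(-207\right) + 18419\right) = \left(\left(- \frac{7}{2} + \frac{21}{4}\right) - 48348\right) \left(828 + 18419\right) = \left(\frac{7}{4} - 48348\right) 19247 = \left(- \frac{193385}{4}\right) 19247 = - \frac{3722081095}{4}$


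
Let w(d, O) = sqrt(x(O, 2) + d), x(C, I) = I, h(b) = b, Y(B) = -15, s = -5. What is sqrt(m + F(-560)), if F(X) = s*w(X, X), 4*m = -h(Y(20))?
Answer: sqrt(15 - 60*I*sqrt(62))/2 ≈ 7.8077 - 7.5637*I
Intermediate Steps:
w(d, O) = sqrt(2 + d)
m = 15/4 (m = (-1*(-15))/4 = (1/4)*15 = 15/4 ≈ 3.7500)
F(X) = -5*sqrt(2 + X)
sqrt(m + F(-560)) = sqrt(15/4 - 5*sqrt(2 - 560)) = sqrt(15/4 - 15*I*sqrt(62))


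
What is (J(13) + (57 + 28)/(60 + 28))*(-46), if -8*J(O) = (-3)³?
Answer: -4393/22 ≈ -199.68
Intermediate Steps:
J(O) = 27/8 (J(O) = -⅛*(-3)³ = -⅛*(-27) = 27/8)
(J(13) + (57 + 28)/(60 + 28))*(-46) = (27/8 + (57 + 28)/(60 + 28))*(-46) = (27/8 + 85/88)*(-46) = (191/44)*(-46) = -4393/22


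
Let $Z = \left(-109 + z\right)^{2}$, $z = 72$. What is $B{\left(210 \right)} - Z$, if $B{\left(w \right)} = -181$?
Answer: $-1550$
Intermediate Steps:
$Z = 1369$ ($Z = \left(-109 + 72\right)^{2} = \left(-37\right)^{2} = 1369$)
$B{\left(210 \right)} - Z = -181 - 1369 = -1550$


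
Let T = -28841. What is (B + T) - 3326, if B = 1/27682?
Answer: -890446893/27682 ≈ -32167.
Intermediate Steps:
B = 1/27682 ≈ 3.6125e-5
(B + T) - 3326 = (1/27682 - 28841) - 3326 = -798376561/27682 - 3326 = -890446893/27682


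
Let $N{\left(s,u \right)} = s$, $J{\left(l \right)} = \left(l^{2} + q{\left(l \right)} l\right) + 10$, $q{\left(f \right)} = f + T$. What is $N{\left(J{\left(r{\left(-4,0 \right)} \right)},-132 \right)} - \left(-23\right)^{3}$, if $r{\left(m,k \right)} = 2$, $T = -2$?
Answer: $12181$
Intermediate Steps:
$q{\left(f \right)} = -2 + f$ ($q{\left(f \right)} = f - 2 = -2 + f$)
$J{\left(l \right)} = 10 + l^{2} + l \left(-2 + l\right)$ ($J{\left(l \right)} = \left(l^{2} + \left(-2 + l\right) l\right) + 10 = \left(l^{2} + l \left(-2 + l\right)\right) + 10 = 10 + l^{2} + l \left(-2 + l\right)$)
$N{\left(J{\left(r{\left(-4,0 \right)} \right)},-132 \right)} - \left(-23\right)^{3} = \left(10 - 4 + 2 \cdot 2^{2}\right) - \left(-23\right)^{3} = \left(10 - 4 + 2 \cdot 4\right) - -12167 = \left(10 - 4 + 8\right) + 12167 = 14 + 12167 = 12181$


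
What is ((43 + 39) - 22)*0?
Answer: 0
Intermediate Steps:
((43 + 39) - 22)*0 = (82 - 22)*0 = 60*0 = 0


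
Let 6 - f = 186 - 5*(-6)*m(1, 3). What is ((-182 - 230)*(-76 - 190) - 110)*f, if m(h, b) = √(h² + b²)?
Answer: -19706760 - 3284460*√10 ≈ -3.0093e+7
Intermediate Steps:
m(h, b) = √(b² + h²)
f = -180 - 30*√10 (f = 6 - (186 - 5*(-6)*√(3² + 1²)) = 6 - (186 - (-30)*√(9 + 1)) = 6 - (186 - (-30)*√10) = 6 - (186 + 30*√10) = 6 + (-186 - 30*√10) = -180 - 30*√10 ≈ -274.87)
((-182 - 230)*(-76 - 190) - 110)*f = ((-182 - 230)*(-76 - 190) - 110)*(-180 - 30*√10) = (-412*(-266) - 110)*(-180 - 30*√10) = (109592 - 110)*(-180 - 30*√10) = 109482*(-180 - 30*√10) = -19706760 - 3284460*√10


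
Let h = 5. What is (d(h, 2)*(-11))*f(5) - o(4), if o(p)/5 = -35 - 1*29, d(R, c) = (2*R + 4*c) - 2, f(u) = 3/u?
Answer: 1072/5 ≈ 214.40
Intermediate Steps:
d(R, c) = -2 + 2*R + 4*c
o(p) = -320 (o(p) = 5*(-35 - 1*29) = 5*(-35 - 29) = 5*(-64) = -320)
(d(h, 2)*(-11))*f(5) - o(4) = ((-2 + 2*5 + 4*2)*(-11))*(3/5) - 1*(-320) = ((-2 + 10 + 8)*(-11))*(3*(1/5)) + 320 = (16*(-11))*(3/5) + 320 = -176*3/5 + 320 = -528/5 + 320 = 1072/5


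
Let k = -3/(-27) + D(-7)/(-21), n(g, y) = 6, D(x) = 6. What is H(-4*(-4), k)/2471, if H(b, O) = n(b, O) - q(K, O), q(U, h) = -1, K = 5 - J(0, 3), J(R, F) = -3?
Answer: 1/353 ≈ 0.0028329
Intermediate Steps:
K = 8 (K = 5 - 1*(-3) = 5 + 3 = 8)
k = -11/63 (k = -3/(-27) + 6/(-21) = -3*(-1/27) + 6*(-1/21) = 1/9 - 2/7 = -11/63 ≈ -0.17460)
H(b, O) = 7 (H(b, O) = 6 - 1*(-1) = 6 + 1 = 7)
H(-4*(-4), k)/2471 = 7/2471 = 7*(1/2471) = 1/353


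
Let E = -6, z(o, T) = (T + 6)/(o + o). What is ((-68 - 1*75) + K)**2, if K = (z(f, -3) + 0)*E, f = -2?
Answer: 76729/4 ≈ 19182.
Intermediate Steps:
z(o, T) = (6 + T)/(2*o) (z(o, T) = (6 + T)/((2*o)) = (6 + T)*(1/(2*o)) = (6 + T)/(2*o))
K = 9/2 (K = ((1/2)*(6 - 3)/(-2) + 0)*(-6) = ((1/2)*(-1/2)*3 + 0)*(-6) = (-3/4 + 0)*(-6) = -3/4*(-6) = 9/2 ≈ 4.5000)
((-68 - 1*75) + K)**2 = ((-68 - 1*75) + 9/2)**2 = ((-68 - 75) + 9/2)**2 = (-143 + 9/2)**2 = (-277/2)**2 = 76729/4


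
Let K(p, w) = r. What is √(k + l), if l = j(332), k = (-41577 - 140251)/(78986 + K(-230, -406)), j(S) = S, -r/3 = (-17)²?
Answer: 12*√13971192555/78119 ≈ 18.157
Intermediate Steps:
r = -867 (r = -3*(-17)² = -3*289 = -867)
K(p, w) = -867
k = -181828/78119 (k = (-41577 - 140251)/(78986 - 867) = -181828/78119 ≈ -2.3276)
l = 332
√(k + l) = √(-181828/78119 + 332) = √(25753680/78119) = 12*√13971192555/78119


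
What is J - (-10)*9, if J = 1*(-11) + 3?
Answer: 82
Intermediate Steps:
J = -8 (J = -11 + 3 = -8)
J - (-10)*9 = -8 - (-10)*9 = -8 - 1*(-90) = -8 + 90 = 82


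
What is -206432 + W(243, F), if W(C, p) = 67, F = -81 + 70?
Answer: -206365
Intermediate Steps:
F = -11
-206432 + W(243, F) = -206432 + 67 = -206365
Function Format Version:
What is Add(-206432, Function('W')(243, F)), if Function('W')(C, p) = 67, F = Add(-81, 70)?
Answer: -206365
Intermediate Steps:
F = -11
Add(-206432, Function('W')(243, F)) = Add(-206432, 67) = -206365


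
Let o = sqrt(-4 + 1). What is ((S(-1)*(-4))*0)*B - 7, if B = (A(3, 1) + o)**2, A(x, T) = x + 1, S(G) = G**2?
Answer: -7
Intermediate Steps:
A(x, T) = 1 + x
o = I*sqrt(3) (o = sqrt(-3) = I*sqrt(3) ≈ 1.732*I)
B = (4 + I*sqrt(3))**2 (B = ((1 + 3) + I*sqrt(3))**2 = (4 + I*sqrt(3))**2 ≈ 13.0 + 13.856*I)
((S(-1)*(-4))*0)*B - 7 = (((-1)**2*(-4))*0)*(4 + I*sqrt(3))**2 - 7 = ((1*(-4))*0)*(4 + I*sqrt(3))**2 - 7 = (-4*0)*(4 + I*sqrt(3))**2 - 7 = 0*(4 + I*sqrt(3))**2 - 7 = 0 - 7 = -7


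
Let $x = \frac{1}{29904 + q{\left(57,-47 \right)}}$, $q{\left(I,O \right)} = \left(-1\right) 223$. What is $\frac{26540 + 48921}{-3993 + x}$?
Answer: $- \frac{2239757941}{118516232} \approx -18.898$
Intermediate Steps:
$q{\left(I,O \right)} = -223$
$x = \frac{1}{29681}$ ($x = \frac{1}{29904 - 223} = \frac{1}{29681} \approx 3.3692 \cdot 10^{-5}$)
$\frac{26540 + 48921}{-3993 + x} = \frac{26540 + 48921}{-3993 + \frac{1}{29681}} = \frac{75461}{- \frac{118516232}{29681}} = 75461 \left(- \frac{29681}{118516232}\right) = - \frac{2239757941}{118516232}$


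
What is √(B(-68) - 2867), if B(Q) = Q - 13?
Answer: 2*I*√737 ≈ 54.295*I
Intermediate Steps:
B(Q) = -13 + Q
√(B(-68) - 2867) = √((-13 - 68) - 2867) = √(-81 - 2867) = √(-2948) = 2*I*√737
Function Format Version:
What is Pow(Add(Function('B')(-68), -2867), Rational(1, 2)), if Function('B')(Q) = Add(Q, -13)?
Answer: Mul(2, I, Pow(737, Rational(1, 2))) ≈ Mul(54.295, I)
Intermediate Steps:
Function('B')(Q) = Add(-13, Q)
Pow(Add(Function('B')(-68), -2867), Rational(1, 2)) = Pow(Add(Add(-13, -68), -2867), Rational(1, 2)) = Pow(Add(-81, -2867), Rational(1, 2)) = Pow(-2948, Rational(1, 2)) = Mul(2, I, Pow(737, Rational(1, 2)))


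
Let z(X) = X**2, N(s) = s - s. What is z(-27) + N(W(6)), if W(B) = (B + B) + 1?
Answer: 729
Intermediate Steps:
W(B) = 1 + 2*B (W(B) = 2*B + 1 = 1 + 2*B)
N(s) = 0
z(-27) + N(W(6)) = (-27)**2 + 0 = 729 + 0 = 729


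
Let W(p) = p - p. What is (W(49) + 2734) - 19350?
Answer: -16616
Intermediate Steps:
W(p) = 0
(W(49) + 2734) - 19350 = (0 + 2734) - 19350 = 2734 - 19350 = -16616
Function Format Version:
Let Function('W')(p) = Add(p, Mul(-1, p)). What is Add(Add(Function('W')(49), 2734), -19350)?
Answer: -16616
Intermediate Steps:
Function('W')(p) = 0
Add(Add(Function('W')(49), 2734), -19350) = Add(Add(0, 2734), -19350) = Add(2734, -19350) = -16616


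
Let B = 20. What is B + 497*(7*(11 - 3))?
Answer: 27852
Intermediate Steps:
B + 497*(7*(11 - 3)) = 20 + 497*(7*(11 - 3)) = 20 + 497*(7*8) = 20 + 497*56 = 20 + 27832 = 27852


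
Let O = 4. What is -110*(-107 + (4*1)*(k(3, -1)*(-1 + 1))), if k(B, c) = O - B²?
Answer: 11770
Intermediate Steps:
k(B, c) = 4 - B²
-110*(-107 + (4*1)*(k(3, -1)*(-1 + 1))) = -110*(-107 + (4*1)*((4 - 1*3²)*(-1 + 1))) = -110*(-107 + 4*((4 - 1*9)*0)) = -110*(-107 + 4*((4 - 9)*0)) = -110*(-107 + 4*(-5*0)) = -110*(-107 + 4*0) = -110*(-107 + 0) = -110*(-107) = 11770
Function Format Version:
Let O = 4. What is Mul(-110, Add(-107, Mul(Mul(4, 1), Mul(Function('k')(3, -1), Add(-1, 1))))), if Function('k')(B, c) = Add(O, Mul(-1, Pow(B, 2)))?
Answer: 11770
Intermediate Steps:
Function('k')(B, c) = Add(4, Mul(-1, Pow(B, 2)))
Mul(-110, Add(-107, Mul(Mul(4, 1), Mul(Function('k')(3, -1), Add(-1, 1))))) = Mul(-110, Add(-107, Mul(Mul(4, 1), Mul(Add(4, Mul(-1, Pow(3, 2))), Add(-1, 1))))) = Mul(-110, Add(-107, Mul(4, Mul(Add(4, Mul(-1, 9)), 0)))) = Mul(-110, Add(-107, Mul(4, Mul(Add(4, -9), 0)))) = Mul(-110, Add(-107, Mul(4, Mul(-5, 0)))) = Mul(-110, Add(-107, Mul(4, 0))) = Mul(-110, Add(-107, 0)) = Mul(-110, -107) = 11770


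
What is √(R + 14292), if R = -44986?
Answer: I*√30694 ≈ 175.2*I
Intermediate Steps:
√(R + 14292) = √(-44986 + 14292) = √(-30694) = I*√30694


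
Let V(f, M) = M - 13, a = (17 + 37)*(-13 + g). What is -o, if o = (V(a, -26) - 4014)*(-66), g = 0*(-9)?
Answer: -267498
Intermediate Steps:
g = 0
a = -702 (a = (17 + 37)*(-13 + 0) = 54*(-13) = -702)
V(f, M) = -13 + M
o = 267498 (o = ((-13 - 26) - 4014)*(-66) = (-39 - 4014)*(-66) = -4053*(-66) = 267498)
-o = -1*267498 = -267498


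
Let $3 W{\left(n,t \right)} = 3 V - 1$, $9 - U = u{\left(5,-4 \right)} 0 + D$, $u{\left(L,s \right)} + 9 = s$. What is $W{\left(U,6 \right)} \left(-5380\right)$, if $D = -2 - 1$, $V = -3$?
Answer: $\frac{53800}{3} \approx 17933.0$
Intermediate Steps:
$u{\left(L,s \right)} = -9 + s$
$D = -3$ ($D = -2 - 1 = -3$)
$U = 12$ ($U = 9 - \left(\left(-9 - 4\right) 0 - 3\right) = 9 - \left(\left(-13\right) 0 - 3\right) = 9 - \left(0 - 3\right) = 9 - -3 = 9 + 3 = 12$)
$W{\left(n,t \right)} = - \frac{10}{3}$ ($W{\left(n,t \right)} = \frac{3 \left(-3\right) - 1}{3} = \frac{-9 - 1}{3} = \frac{1}{3} \left(-10\right) = - \frac{10}{3}$)
$W{\left(U,6 \right)} \left(-5380\right) = \left(- \frac{10}{3}\right) \left(-5380\right) = \frac{53800}{3}$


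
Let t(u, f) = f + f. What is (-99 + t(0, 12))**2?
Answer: 5625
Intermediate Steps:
t(u, f) = 2*f
(-99 + t(0, 12))**2 = (-99 + 2*12)**2 = (-99 + 24)**2 = (-75)**2 = 5625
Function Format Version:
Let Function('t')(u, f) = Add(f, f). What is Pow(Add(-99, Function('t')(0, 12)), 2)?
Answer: 5625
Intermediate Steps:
Function('t')(u, f) = Mul(2, f)
Pow(Add(-99, Function('t')(0, 12)), 2) = Pow(Add(-99, Mul(2, 12)), 2) = Pow(Add(-99, 24), 2) = Pow(-75, 2) = 5625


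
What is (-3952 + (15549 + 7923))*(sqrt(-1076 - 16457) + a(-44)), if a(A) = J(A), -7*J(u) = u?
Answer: 858880/7 + 19520*I*sqrt(17533) ≈ 1.227e+5 + 2.5847e+6*I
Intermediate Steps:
J(u) = -u/7
a(A) = -A/7
(-3952 + (15549 + 7923))*(sqrt(-1076 - 16457) + a(-44)) = (-3952 + (15549 + 7923))*(sqrt(-1076 - 16457) - 1/7*(-44)) = (-3952 + 23472)*(sqrt(-17533) + 44/7) = 19520*(I*sqrt(17533) + 44/7) = 19520*(44/7 + I*sqrt(17533)) = 858880/7 + 19520*I*sqrt(17533)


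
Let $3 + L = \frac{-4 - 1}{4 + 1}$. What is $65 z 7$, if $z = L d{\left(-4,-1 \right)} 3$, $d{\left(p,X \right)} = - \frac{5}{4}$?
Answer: $6825$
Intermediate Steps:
$d{\left(p,X \right)} = - \frac{5}{4}$ ($d{\left(p,X \right)} = \left(-5\right) \frac{1}{4} = - \frac{5}{4}$)
$L = -4$ ($L = -3 + \frac{-4 - 1}{4 + 1} = -3 - \frac{5}{5} = -3 - 1 = -4$)
$z = 15$ ($z = \left(-4\right) \left(- \frac{5}{4}\right) 3 = 5 \cdot 3 = 15$)
$65 z 7 = 65 \cdot 15 \cdot 7 = 975 \cdot 7 = 6825$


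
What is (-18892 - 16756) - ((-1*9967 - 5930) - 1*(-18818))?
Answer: -38569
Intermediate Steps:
(-18892 - 16756) - ((-1*9967 - 5930) - 1*(-18818)) = -35648 - ((-9967 - 5930) + 18818) = -35648 - (-15897 + 18818) = -35648 - 1*2921 = -35648 - 2921 = -38569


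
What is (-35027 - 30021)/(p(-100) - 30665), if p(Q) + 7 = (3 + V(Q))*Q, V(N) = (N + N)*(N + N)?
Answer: 16262/1007743 ≈ 0.016137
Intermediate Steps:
V(N) = 4*N² (V(N) = (2*N)*(2*N) = 4*N²)
p(Q) = -7 + Q*(3 + 4*Q²) (p(Q) = -7 + (3 + 4*Q²)*Q = -7 + Q*(3 + 4*Q²))
(-35027 - 30021)/(p(-100) - 30665) = (-35027 - 30021)/((-7 + 3*(-100) + 4*(-100)³) - 30665) = -65048/((-7 - 300 + 4*(-1000000)) - 30665) = -65048/((-7 - 300 - 4000000) - 30665) = -65048/(-4000307 - 30665) = -65048/(-4030972) = -65048*(-1/4030972) = 16262/1007743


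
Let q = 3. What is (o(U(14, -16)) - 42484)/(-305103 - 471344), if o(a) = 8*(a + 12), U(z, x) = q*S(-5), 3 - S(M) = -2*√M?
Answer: 42316/776447 - 48*I*√5/776447 ≈ 0.0545 - 0.00013823*I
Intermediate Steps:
S(M) = 3 + 2*√M (S(M) = 3 - (-2)*√M = 3 + 2*√M)
U(z, x) = 9 + 6*I*√5 (U(z, x) = 3*(3 + 2*√(-5)) = 3*(3 + 2*(I*√5)) = 3*(3 + 2*I*√5) = 9 + 6*I*√5)
o(a) = 96 + 8*a (o(a) = 8*(12 + a) = 96 + 8*a)
(o(U(14, -16)) - 42484)/(-305103 - 471344) = ((96 + 8*(9 + 6*I*√5)) - 42484)/(-305103 - 471344) = ((96 + (72 + 48*I*√5)) - 42484)/(-776447) = ((168 + 48*I*√5) - 42484)*(-1/776447) = (-42316 + 48*I*√5)*(-1/776447) = 42316/776447 - 48*I*√5/776447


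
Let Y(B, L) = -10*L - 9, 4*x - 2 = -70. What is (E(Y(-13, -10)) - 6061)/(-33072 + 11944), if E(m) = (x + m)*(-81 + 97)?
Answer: 4877/21128 ≈ 0.23083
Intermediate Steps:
x = -17 (x = 1/2 + (1/4)*(-70) = 1/2 - 35/2 = -17)
Y(B, L) = -9 - 10*L
E(m) = -272 + 16*m (E(m) = (-17 + m)*(-81 + 97) = (-17 + m)*16 = -272 + 16*m)
(E(Y(-13, -10)) - 6061)/(-33072 + 11944) = ((-272 + 16*(-9 - 10*(-10))) - 6061)/(-33072 + 11944) = ((-272 + 16*(-9 + 100)) - 6061)/(-21128) = ((-272 + 16*91) - 6061)*(-1/21128) = ((-272 + 1456) - 6061)*(-1/21128) = (1184 - 6061)*(-1/21128) = -4877*(-1/21128) = 4877/21128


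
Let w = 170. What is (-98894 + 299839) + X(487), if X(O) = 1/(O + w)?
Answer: 132020866/657 ≈ 2.0095e+5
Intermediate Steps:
X(O) = 1/(170 + O) (X(O) = 1/(O + 170) = 1/(170 + O))
(-98894 + 299839) + X(487) = (-98894 + 299839) + 1/(170 + 487) = 200945 + 1/657 = 132020866/657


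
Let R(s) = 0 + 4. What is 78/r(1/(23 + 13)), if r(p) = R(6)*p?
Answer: 702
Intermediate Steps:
R(s) = 4
r(p) = 4*p
78/r(1/(23 + 13)) = 78/(4/(23 + 13)) = 78/(4/36) = 78/(4*(1/36)) = 78/(⅑) = 9*78 = 702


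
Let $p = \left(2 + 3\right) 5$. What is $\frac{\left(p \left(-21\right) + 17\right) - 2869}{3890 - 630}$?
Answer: $- \frac{3377}{3260} \approx -1.0359$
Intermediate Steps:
$p = 25$ ($p = 5 \cdot 5 = 25$)
$\frac{\left(p \left(-21\right) + 17\right) - 2869}{3890 - 630} = \frac{\left(25 \left(-21\right) + 17\right) - 2869}{3890 - 630} = \frac{\left(-525 + 17\right) - 2869}{3260} = \left(-508 - 2869\right) \frac{1}{3260} = \left(-3377\right) \frac{1}{3260} = - \frac{3377}{3260}$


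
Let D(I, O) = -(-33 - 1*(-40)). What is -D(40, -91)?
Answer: 7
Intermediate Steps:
D(I, O) = -7 (D(I, O) = -(-33 + 40) = -1*7 = -7)
-D(40, -91) = -1*(-7) = 7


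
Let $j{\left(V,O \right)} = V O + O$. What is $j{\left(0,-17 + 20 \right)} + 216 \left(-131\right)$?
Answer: $-28293$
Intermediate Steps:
$j{\left(V,O \right)} = O + O V$ ($j{\left(V,O \right)} = O V + O = O + O V$)
$j{\left(0,-17 + 20 \right)} + 216 \left(-131\right) = \left(-17 + 20\right) \left(1 + 0\right) + 216 \left(-131\right) = 3 \cdot 1 - 28296 = 3 - 28296 = -28293$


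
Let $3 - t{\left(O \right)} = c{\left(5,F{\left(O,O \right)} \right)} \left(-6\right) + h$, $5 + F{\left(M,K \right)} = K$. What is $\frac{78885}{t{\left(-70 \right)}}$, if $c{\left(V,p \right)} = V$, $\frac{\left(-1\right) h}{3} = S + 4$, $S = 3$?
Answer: $\frac{8765}{6} \approx 1460.8$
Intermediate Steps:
$F{\left(M,K \right)} = -5 + K$
$h = -21$ ($h = - 3 \left(3 + 4\right) = \left(-3\right) 7 = -21$)
$t{\left(O \right)} = 54$ ($t{\left(O \right)} = 3 - \left(5 \left(-6\right) - 21\right) = 3 - \left(-30 - 21\right) = 3 - -51 = 3 + 51 = 54$)
$\frac{78885}{t{\left(-70 \right)}} = \frac{78885}{54} = 78885 \cdot \frac{1}{54} = \frac{8765}{6}$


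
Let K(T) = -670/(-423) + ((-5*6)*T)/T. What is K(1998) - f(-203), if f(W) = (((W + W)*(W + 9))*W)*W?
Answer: -1372967352968/423 ≈ -3.2458e+9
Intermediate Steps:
K(T) = -12020/423 (K(T) = -670*(-1/423) + (-30*T)/T = 670/423 - 30 = -12020/423)
f(W) = 2*W³*(9 + W) (f(W) = (((2*W)*(9 + W))*W)*W = ((2*W*(9 + W))*W)*W = (2*W²*(9 + W))*W = 2*W³*(9 + W))
K(1998) - f(-203) = -12020/423 - 2*(-203)³*(9 - 203) = -12020/423 - 2*(-8365427)*(-194) = -12020/423 - 1*3245785676 = -12020/423 - 3245785676 = -1372967352968/423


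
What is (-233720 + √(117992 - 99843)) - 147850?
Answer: -381570 + √18149 ≈ -3.8144e+5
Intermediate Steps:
(-233720 + √(117992 - 99843)) - 147850 = (-233720 + √18149) - 147850 = -381570 + √18149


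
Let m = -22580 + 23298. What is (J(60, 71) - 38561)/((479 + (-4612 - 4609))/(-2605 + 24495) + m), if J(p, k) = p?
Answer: -421393445/7854139 ≈ -53.652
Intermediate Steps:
m = 718
(J(60, 71) - 38561)/((479 + (-4612 - 4609))/(-2605 + 24495) + m) = (60 - 38561)/((479 + (-4612 - 4609))/(-2605 + 24495) + 718) = -38501/((479 - 9221)/21890 + 718) = -38501/(-8742*1/21890 + 718) = -38501/(-4371/10945 + 718) = -38501/7854139/10945 = -38501*10945/7854139 = -421393445/7854139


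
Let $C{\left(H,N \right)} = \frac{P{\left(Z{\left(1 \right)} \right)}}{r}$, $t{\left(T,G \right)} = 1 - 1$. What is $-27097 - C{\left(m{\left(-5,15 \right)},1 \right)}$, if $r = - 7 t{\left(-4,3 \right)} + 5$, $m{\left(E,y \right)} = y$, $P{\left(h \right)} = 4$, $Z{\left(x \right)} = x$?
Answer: $- \frac{135489}{5} \approx -27098.0$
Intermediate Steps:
$t{\left(T,G \right)} = 0$ ($t{\left(T,G \right)} = 1 - 1 = 0$)
$r = 5$ ($r = \left(-7\right) 0 + 5 = 0 + 5 = 5$)
$C{\left(H,N \right)} = \frac{4}{5}$
$-27097 - C{\left(m{\left(-5,15 \right)},1 \right)} = -27097 - \frac{4}{5} = - \frac{135489}{5}$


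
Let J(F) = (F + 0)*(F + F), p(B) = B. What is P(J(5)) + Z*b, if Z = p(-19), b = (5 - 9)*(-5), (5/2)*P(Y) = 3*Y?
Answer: -320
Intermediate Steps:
J(F) = 2*F**2 (J(F) = F*(2*F) = 2*F**2)
P(Y) = 6*Y/5 (P(Y) = 2*(3*Y)/5 = 6*Y/5)
b = 20 (b = -4*(-5) = 20)
Z = -19
P(J(5)) + Z*b = 6*(2*5**2)/5 - 19*20 = 6*(2*25)/5 - 380 = (6/5)*50 - 380 = 60 - 380 = -320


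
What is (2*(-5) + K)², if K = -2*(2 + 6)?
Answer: 676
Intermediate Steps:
K = -16 (K = -2*8 = -16)
(2*(-5) + K)² = (2*(-5) - 16)² = (-10 - 16)² = (-26)² = 676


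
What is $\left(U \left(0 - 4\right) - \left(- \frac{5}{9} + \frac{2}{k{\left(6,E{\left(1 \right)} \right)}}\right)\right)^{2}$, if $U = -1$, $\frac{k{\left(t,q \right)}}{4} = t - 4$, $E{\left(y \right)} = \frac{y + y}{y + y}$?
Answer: $\frac{24025}{1296} \approx 18.538$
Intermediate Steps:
$E{\left(y \right)} = 1$ ($E{\left(y \right)} = \frac{2 y}{2 y} = 2 y \frac{1}{2 y} = 1$)
$k{\left(t,q \right)} = -16 + 4 t$ ($k{\left(t,q \right)} = 4 \left(t - 4\right) = 4 \left(-4 + t\right) = -16 + 4 t$)
$\left(U \left(0 - 4\right) - \left(- \frac{5}{9} + \frac{2}{k{\left(6,E{\left(1 \right)} \right)}}\right)\right)^{2} = \left(- (0 - 4) - \left(- \frac{5}{9} + \frac{2}{-16 + 4 \cdot 6}\right)\right)^{2} = \left(\left(-1\right) \left(-4\right) - \left(- \frac{5}{9} + \frac{2}{-16 + 24}\right)\right)^{2} = \left(4 + \left(\frac{5}{9} - \frac{2}{8}\right)\right)^{2} = \left(4 + \left(\frac{5}{9} - \frac{1}{4}\right)\right)^{2} = \left(4 + \frac{11}{36}\right)^{2} = \left(\frac{155}{36}\right)^{2} = \frac{24025}{1296}$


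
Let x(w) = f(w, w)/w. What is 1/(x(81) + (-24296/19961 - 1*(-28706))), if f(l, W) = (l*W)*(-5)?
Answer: 19961/564891965 ≈ 3.5336e-5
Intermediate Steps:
f(l, W) = -5*W*l (f(l, W) = (W*l)*(-5) = -5*W*l)
x(w) = -5*w (x(w) = (-5*w*w)/w = (-5*w²)/w = -5*w)
1/(x(81) + (-24296/19961 - 1*(-28706))) = 1/(-5*81 + (-24296/19961 - 1*(-28706))) = 1/(-405 + (-24296*1/19961 + 28706)) = 1/(-405 + (-24296/19961 + 28706)) = 1/(-405 + 572976170/19961) = 1/(564891965/19961) = 19961/564891965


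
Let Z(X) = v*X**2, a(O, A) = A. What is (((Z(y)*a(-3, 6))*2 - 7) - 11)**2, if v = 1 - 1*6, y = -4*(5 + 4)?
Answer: 6049417284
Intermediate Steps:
y = -36 (y = -4*9 = -36)
v = -5 (v = 1 - 6 = -5)
Z(X) = -5*X**2
(((Z(y)*a(-3, 6))*2 - 7) - 11)**2 = (((-5*(-36)**2*6)*2 - 7) - 11)**2 = (((-5*1296*6)*2 - 7) - 11)**2 = ((-6480*6*2 - 7) - 11)**2 = ((-38880*2 - 7) - 11)**2 = ((-77760 - 7) - 11)**2 = (-77767 - 11)**2 = (-77778)**2 = 6049417284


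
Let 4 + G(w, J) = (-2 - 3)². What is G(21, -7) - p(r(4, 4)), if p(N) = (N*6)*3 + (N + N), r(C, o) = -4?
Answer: 101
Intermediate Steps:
p(N) = 20*N (p(N) = (6*N)*3 + 2*N = 18*N + 2*N = 20*N)
G(w, J) = 21 (G(w, J) = -4 + (-2 - 3)² = -4 + (-5)² = -4 + 25 = 21)
G(21, -7) - p(r(4, 4)) = 21 - 20*(-4) = 21 - 1*(-80) = 21 + 80 = 101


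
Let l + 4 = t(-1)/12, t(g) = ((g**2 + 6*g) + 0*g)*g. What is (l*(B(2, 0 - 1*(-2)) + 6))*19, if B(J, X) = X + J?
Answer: -4085/6 ≈ -680.83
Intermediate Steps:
B(J, X) = J + X
t(g) = g*(g**2 + 6*g) (t(g) = ((g**2 + 6*g) + 0)*g = (g**2 + 6*g)*g = g*(g**2 + 6*g))
l = -43/12 (l = -4 + ((-1)**2*(6 - 1))/12 = -4 + (1*5)*(1/12) = -4 + 5*(1/12) = -4 + 5/12 = -43/12 ≈ -3.5833)
(l*(B(2, 0 - 1*(-2)) + 6))*19 = -43*((2 + (0 - 1*(-2))) + 6)/12*19 = -43*((2 + (0 + 2)) + 6)/12*19 = -43*((2 + 2) + 6)/12*19 = -43*(4 + 6)/12*19 = -43/12*10*19 = -215/6*19 = -4085/6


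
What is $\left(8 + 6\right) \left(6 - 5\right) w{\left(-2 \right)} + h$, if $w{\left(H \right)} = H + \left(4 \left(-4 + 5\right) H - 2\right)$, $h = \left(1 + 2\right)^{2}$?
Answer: $-159$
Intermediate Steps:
$h = 9$ ($h = 3^{2} = 9$)
$w{\left(H \right)} = -2 + 5 H$ ($w{\left(H \right)} = H + \left(4 \cdot 1 H - 2\right) = H + \left(4 H - 2\right) = H + \left(-2 + 4 H\right) = -2 + 5 H$)
$\left(8 + 6\right) \left(6 - 5\right) w{\left(-2 \right)} + h = \left(8 + 6\right) \left(6 - 5\right) \left(-2 + 5 \left(-2\right)\right) + 9 = 14 \cdot 1 \left(-2 - 10\right) + 9 = 14 \left(-12\right) + 9 = -168 + 9 = -159$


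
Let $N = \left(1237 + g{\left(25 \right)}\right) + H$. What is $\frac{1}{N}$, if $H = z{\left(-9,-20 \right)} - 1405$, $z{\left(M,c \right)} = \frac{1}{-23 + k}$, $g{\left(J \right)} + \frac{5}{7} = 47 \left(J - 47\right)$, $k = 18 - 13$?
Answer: $- \frac{126}{151549} \approx -0.00083141$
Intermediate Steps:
$k = 5$
$g{\left(J \right)} = - \frac{15468}{7} + 47 J$ ($g{\left(J \right)} = - \frac{5}{7} + 47 \left(J - 47\right) = - \frac{5}{7} + 47 \left(-47 + J\right) = - \frac{5}{7} + \left(-2209 + 47 J\right) = - \frac{15468}{7} + 47 J$)
$z{\left(M,c \right)} = - \frac{1}{18}$ ($z{\left(M,c \right)} = \frac{1}{-23 + 5} = \frac{1}{-18} = - \frac{1}{18}$)
$H = - \frac{25291}{18}$ ($H = - \frac{1}{18} - 1405 = - \frac{25291}{18} \approx -1405.1$)
$N = - \frac{151549}{126}$ ($N = \left(1237 + \left(- \frac{15468}{7} + 47 \cdot 25\right)\right) - \frac{25291}{18} = \left(1237 + \left(- \frac{15468}{7} + 1175\right)\right) - \frac{25291}{18} = \left(1237 - \frac{7243}{7}\right) - \frac{25291}{18} = \frac{1416}{7} - \frac{25291}{18} = - \frac{151549}{126} \approx -1202.8$)
$\frac{1}{N} = \frac{1}{- \frac{151549}{126}} = - \frac{126}{151549}$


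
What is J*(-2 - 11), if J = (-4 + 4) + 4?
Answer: -52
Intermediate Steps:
J = 4 (J = 0 + 4 = 4)
J*(-2 - 11) = 4*(-2 - 11) = 4*(-13) = -52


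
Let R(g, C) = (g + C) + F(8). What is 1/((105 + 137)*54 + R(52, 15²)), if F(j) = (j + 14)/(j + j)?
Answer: 8/106771 ≈ 7.4927e-5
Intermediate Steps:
F(j) = (14 + j)/(2*j) (F(j) = (14 + j)/((2*j)) = (14 + j)*(1/(2*j)) = (14 + j)/(2*j))
R(g, C) = 11/8 + C + g (R(g, C) = (g + C) + (½)*(14 + 8)/8 = (C + g) + (½)*(⅛)*22 = (C + g) + 11/8 = 11/8 + C + g)
1/((105 + 137)*54 + R(52, 15²)) = 1/((105 + 137)*54 + (11/8 + 15² + 52)) = 1/(242*54 + (11/8 + 225 + 52)) = 1/(13068 + 2227/8) = 1/(106771/8) = 8/106771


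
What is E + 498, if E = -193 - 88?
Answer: 217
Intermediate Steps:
E = -281
E + 498 = -281 + 498 = 217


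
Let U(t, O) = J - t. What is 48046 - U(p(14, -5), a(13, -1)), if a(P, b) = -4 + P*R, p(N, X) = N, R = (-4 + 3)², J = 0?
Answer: 48060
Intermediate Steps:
R = 1 (R = (-1)² = 1)
a(P, b) = -4 + P (a(P, b) = -4 + P*1 = -4 + P)
U(t, O) = -t (U(t, O) = 0 - t = -t)
48046 - U(p(14, -5), a(13, -1)) = 48046 - (-1)*14 = 48046 - 1*(-14) = 48046 + 14 = 48060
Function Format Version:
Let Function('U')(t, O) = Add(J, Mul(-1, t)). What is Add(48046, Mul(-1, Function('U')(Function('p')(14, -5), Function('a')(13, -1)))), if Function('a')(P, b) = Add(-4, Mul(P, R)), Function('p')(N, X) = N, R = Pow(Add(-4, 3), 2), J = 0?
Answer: 48060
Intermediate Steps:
R = 1 (R = Pow(-1, 2) = 1)
Function('a')(P, b) = Add(-4, P) (Function('a')(P, b) = Add(-4, Mul(P, 1)) = Add(-4, P))
Function('U')(t, O) = Mul(-1, t) (Function('U')(t, O) = Add(0, Mul(-1, t)) = Mul(-1, t))
Add(48046, Mul(-1, Function('U')(Function('p')(14, -5), Function('a')(13, -1)))) = Add(48046, Mul(-1, Mul(-1, 14))) = Add(48046, Mul(-1, -14)) = Add(48046, 14) = 48060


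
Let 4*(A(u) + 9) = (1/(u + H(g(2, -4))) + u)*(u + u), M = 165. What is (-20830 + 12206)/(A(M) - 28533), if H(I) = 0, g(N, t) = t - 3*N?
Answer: 8624/14929 ≈ 0.57767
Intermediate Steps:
A(u) = -9 + u*(u + 1/u)/2 (A(u) = -9 + ((1/(u + 0) + u)*(u + u))/4 = -9 + ((1/u + u)*(2*u))/4 = -9 + ((u + 1/u)*(2*u))/4 = -9 + (2*u*(u + 1/u))/4 = -9 + u*(u + 1/u)/2)
(-20830 + 12206)/(A(M) - 28533) = (-20830 + 12206)/((-17/2 + (1/2)*165**2) - 28533) = -8624/((-17/2 + (1/2)*27225) - 28533) = -8624/((-17/2 + 27225/2) - 28533) = -8624/(13604 - 28533) = -8624/(-14929) = -8624*(-1/14929) = 8624/14929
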